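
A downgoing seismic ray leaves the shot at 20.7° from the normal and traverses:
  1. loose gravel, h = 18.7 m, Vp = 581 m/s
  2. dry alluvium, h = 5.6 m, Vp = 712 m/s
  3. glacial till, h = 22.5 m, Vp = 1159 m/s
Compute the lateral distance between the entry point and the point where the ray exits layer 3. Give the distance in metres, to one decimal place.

32.1 m

Apply Snell's law at each interface; in layer i the horizontal offset is hᵢ·tan θᵢ.
Layer 1: θ = 20.70°; offset = 18.7·tan 20.70° = 7.066 m.
Layer 2: sin θ = 712·sin 20.7°/581 = 0.4332, θ = 25.67°; offset = 5.6·tan 25.67° = 2.691 m.
Layer 3: sin θ = 1159·sin 20.7°/581 = 0.7051, θ = 44.84°; offset = 22.5·tan 44.84° = 22.374 m.
Σ offsets = 32.132 m.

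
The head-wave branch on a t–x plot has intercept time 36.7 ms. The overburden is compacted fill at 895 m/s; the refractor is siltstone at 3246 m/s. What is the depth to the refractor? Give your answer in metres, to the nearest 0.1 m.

17.1 m

h = tᵢ·V₁·V₂ / (2·√(V₂²−V₁²)).
√(V₂²−V₁²) = √(3246² − 895²) = 3120.2 m/s.
h = 0.0367 s × 895 × 3246 / (2 × 3120.2) = 17.09 m.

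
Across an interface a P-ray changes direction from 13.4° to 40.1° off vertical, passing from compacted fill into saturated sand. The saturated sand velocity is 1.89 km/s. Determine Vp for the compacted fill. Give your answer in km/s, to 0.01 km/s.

0.68 km/s

sin 13.4° = 0.2317; sin 40.1° = 0.6441.
V₁ = V₂·(sin θ₁/sin θ₂) = 1.89·(0.2317/0.6441) = 0.68 km/s.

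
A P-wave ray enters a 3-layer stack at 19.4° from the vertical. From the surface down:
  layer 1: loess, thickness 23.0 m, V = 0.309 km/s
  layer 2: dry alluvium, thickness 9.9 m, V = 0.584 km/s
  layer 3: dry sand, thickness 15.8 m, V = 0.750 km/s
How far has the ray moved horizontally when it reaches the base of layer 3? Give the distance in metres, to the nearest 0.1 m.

Ray parameter p = sin 19.4° / 0.309 km/s = 1.0750e+00 s/km.
Layer 1: θ = 19.40°; offset = 23.0·tan 19.40° = 8.100 m.
Layer 2: sin θ = p·0.584 = 0.6278 → θ = 38.89°; offset = 9.9·tan 38.89° = 7.984 m.
Layer 3: sin θ = p·0.750 = 0.8062 → θ = 53.73°; offset = 15.8·tan 53.73° = 21.531 m.
Summing the layer offsets gives 37.615 m.

37.6 m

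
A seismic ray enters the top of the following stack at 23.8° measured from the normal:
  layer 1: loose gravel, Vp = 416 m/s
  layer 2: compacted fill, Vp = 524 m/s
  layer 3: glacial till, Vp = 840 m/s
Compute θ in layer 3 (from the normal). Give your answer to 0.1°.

54.6°

Snell's law across each interface conserves sin θ / V, so sin θ_3 = V_3·sin θ₁/V₁.
sin θ_3 = 840 × sin 23.8° / 416 = 0.8149.
θ_3 = arcsin 0.8149 = 54.57°.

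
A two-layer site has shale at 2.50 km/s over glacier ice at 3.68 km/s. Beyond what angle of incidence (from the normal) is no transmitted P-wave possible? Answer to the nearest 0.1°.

At critical incidence the refracted ray runs along the interface (θ₂ = 90°), so sin θ_c = V₁/V₂.
θ_c = arcsin(2.50/3.68) = arcsin 0.6793 = 42.79°.

42.8°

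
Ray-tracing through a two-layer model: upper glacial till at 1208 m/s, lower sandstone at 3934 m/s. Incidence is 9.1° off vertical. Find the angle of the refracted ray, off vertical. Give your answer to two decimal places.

Snell's law: sin θ₂ = (V₂/V₁)·sin θ₁ = (3934/1208)·sin 9.1° = 0.5151.
θ₂ = arcsin 0.5151 = 31.00° from the normal.

31.00°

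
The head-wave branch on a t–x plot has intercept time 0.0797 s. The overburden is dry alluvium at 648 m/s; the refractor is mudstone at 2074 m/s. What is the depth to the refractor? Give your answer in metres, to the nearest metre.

27 m

θ_c = arcsin(648/2074) = 18.21°; cos θ_c = 0.9499.
tᵢ = 2h cos θ_c/V₁ ⇒ h = tᵢ·V₁/(2 cos θ_c) = 0.0797·648/(2·0.9499) = 27.18 m.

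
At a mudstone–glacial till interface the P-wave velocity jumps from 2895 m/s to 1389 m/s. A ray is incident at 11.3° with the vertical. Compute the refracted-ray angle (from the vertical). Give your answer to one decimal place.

5.4°

Snell's law: sin θ₂ = (V₂/V₁)·sin θ₁ = (1389/2895)·sin 11.3° = 0.0940.
θ₂ = arcsin 0.0940 = 5.39° from the normal.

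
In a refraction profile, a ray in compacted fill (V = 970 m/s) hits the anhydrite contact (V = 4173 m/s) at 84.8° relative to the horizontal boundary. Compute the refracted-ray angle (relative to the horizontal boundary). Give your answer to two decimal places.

Convert to the normal: θ₁ = 90° − 84.8° = 5.2°.
sin θ₁/V₁ = sin θ₂/V₂ ⇒ sin θ₂ = 4173·sin 5.2°/970 = 4173·0.0906/970 = 0.3899.
θ₂ = arcsin 0.3899 = 22.95° from the normal.
From the interface: 90° − 22.95° = 67.05°.

67.05°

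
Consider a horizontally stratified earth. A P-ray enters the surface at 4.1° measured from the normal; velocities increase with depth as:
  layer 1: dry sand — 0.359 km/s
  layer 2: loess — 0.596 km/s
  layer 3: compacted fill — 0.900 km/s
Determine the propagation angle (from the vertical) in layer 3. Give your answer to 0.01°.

10.33°

Ray parameter p = sin 4.1° / 0.359 = 1.9916e-01 s/km.
sin θ_3 = p·V_3 = 1.9916e-01 × 0.900 = 0.1792.
θ_3 = 10.33° from the vertical.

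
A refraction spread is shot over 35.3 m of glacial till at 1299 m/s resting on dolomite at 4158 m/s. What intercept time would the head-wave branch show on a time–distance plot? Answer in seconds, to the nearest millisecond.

0.052 s

tᵢ = 2h·√(V₂²−V₁²)/(V₁V₂).
√(V₂²−V₁²) = √(4158²−1299²) = 3949.9 m/s.
tᵢ = 2·35.3·3949.9/(1299·4158) = 0.05163 s.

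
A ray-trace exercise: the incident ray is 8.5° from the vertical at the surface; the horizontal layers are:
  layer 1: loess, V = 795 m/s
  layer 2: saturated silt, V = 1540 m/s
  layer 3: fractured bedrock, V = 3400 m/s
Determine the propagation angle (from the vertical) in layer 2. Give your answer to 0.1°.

16.6°

Snell's law across each interface conserves sin θ / V, so sin θ_2 = V_2·sin θ₁/V₁.
sin θ_2 = 1540 × sin 8.5° / 795 = 0.2863.
θ_2 = arcsin 0.2863 = 16.64°.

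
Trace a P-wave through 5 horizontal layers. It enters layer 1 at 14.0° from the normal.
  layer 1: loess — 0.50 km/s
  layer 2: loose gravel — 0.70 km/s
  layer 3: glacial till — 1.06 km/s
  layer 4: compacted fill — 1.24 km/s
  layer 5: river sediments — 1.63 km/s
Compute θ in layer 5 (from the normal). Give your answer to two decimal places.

Ray parameter p = sin 14.0° / 0.50 = 4.8384e-01 s/km.
sin θ_5 = p·V_5 = 4.8384e-01 × 1.63 = 0.7887.
θ_5 = 52.06° from the vertical.

52.06°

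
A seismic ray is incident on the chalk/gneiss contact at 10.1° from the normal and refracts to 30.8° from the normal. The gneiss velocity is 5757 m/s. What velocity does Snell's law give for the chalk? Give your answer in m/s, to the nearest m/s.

Snell's law: sin 10.1°/V₁ = sin 30.8°/V₂.
V₁ = V₂·sin 10.1°/sin 30.8° = 5757 × 0.3425 = 1971.68 m/s.

1972 m/s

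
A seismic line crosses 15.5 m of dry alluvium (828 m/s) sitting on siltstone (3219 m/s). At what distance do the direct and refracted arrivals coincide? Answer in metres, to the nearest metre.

θ_c = arcsin(828/3219) = 14.91°, so cos θ_c = 0.9664 and tᵢ = 2h cos θ_c/V₁ = 0.0362 s.
At crossover x/V₁ = x/V₂ + tᵢ ⇒ x = tᵢ/(1/V₁ − 1/V₂) = 0.03618/(1.2077e-03 − 3.1066e-04) = 40.33 m.

40 m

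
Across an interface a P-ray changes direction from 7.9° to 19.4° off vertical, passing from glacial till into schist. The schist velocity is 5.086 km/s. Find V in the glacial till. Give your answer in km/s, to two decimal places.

Snell's law: sin 7.9°/V₁ = sin 19.4°/V₂.
V₁ = V₂·sin 7.9°/sin 19.4° = 5.086 × 0.4138 = 2.10 km/s.

2.10 km/s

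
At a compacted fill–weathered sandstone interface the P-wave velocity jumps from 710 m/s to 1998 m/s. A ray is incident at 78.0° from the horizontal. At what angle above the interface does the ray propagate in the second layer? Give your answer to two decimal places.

Convert to the normal: θ₁ = 90° − 78.0° = 12.0°.
sin θ₁/V₁ = sin θ₂/V₂ ⇒ sin θ₂ = 1998·sin 12.0°/710 = 1998·0.2079/710 = 0.5851.
θ₂ = arcsin 0.5851 = 35.81° from the normal.
From the interface: 90° − 35.81° = 54.19°.

54.19°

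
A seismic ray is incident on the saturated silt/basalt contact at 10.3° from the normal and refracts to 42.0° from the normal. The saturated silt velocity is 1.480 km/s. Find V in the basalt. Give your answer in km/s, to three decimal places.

5.539 km/s

Snell's law: sin 10.3°/V₁ = sin 42.0°/V₂.
V₂ = V₁·sin 42.0°/sin 10.3° = 1.480 × 3.7423 = 5.539 km/s.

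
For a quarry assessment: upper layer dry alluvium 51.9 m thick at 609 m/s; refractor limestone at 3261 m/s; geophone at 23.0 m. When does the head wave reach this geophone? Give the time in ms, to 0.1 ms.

θ_c = arcsin(V₁/V₂) = arcsin(609/3261) = 10.76°, cos θ_c = 0.9824.
Intercept time tᵢ = 2h cos θ_c / V₁ = 2·51.9·0.9824/609 = 0.16744 s.
t = x/V₂ + tᵢ = 23.0/3261 + 0.16744 = 0.17450 s.

174.5 ms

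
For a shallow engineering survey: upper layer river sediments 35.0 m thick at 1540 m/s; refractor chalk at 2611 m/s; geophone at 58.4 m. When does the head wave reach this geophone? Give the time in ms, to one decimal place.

t = x/V₂ + 2h·√(V₂²−V₁²)/(V₁V₂).
√(V₂²−V₁²) = √(2611²−1540²) = 2108.5 m/s; delay term = 2·35.0·2108.5/(1540·2611) = 0.03671 s.
t = 58.4/2611 + 0.03671 = 0.05907 s.

59.1 ms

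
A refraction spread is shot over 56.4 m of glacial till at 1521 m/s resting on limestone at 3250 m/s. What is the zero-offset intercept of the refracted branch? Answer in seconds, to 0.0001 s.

0.0655 s

θ_c = arcsin(V₁/V₂) = arcsin(1521/3250) = 27.90°; cos θ_c = 0.8837.
tᵢ = 2h·cos θ_c / V₁ = 2·56.4·0.8837 / 1521 = 0.06554 s.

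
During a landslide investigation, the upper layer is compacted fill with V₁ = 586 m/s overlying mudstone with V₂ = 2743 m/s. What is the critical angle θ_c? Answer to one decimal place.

12.3°

Critical incidence: sin θ_c = V₁/V₂ = 586/2743 = 0.2136.
θ_c = arcsin 0.2136 = 12.34°.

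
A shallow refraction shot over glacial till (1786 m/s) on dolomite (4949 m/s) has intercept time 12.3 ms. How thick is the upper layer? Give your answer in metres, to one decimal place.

h = tᵢ·V₁·V₂ / (2·√(V₂²−V₁²)).
√(V₂²−V₁²) = √(4949² − 1786²) = 4615.5 m/s.
h = 0.0123 s × 1786 × 4949 / (2 × 4615.5) = 11.78 m.

11.8 m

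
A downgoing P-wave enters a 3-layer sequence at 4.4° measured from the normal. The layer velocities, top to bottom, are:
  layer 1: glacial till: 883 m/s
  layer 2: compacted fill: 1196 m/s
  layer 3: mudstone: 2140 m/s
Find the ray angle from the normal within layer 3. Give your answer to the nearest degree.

11°

Ray parameter p = sin 4.4° / 883 = 8.6885e-05 s/m.
sin θ_3 = p·V_3 = 8.6885e-05 × 2140 = 0.1859.
θ_3 = 10.72° from the vertical.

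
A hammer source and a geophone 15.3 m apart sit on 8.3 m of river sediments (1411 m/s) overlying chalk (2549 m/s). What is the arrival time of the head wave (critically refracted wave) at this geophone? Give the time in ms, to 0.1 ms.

15.8 ms

θ_c = arcsin(V₁/V₂) = arcsin(1411/2549) = 33.61°, cos θ_c = 0.8328.
Intercept time tᵢ = 2h cos θ_c / V₁ = 2·8.3·0.8328/1411 = 0.00980 s.
t = x/V₂ + tᵢ = 15.3/2549 + 0.00980 = 0.01580 s.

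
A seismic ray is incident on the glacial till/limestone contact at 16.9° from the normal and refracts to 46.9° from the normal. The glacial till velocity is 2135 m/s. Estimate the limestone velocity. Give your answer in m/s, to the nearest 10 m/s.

sin 16.9° = 0.2907; sin 46.9° = 0.7302.
V₂ = V₁·(sin θ₂/sin θ₁) = 2135·(0.7302/0.2907) = 5362.52 m/s.

5360 m/s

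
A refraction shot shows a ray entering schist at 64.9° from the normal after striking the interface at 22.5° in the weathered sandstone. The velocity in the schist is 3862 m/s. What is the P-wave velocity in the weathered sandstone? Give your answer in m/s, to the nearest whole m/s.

1632 m/s

Snell's law: sin 22.5°/V₁ = sin 64.9°/V₂.
V₁ = V₂·sin 22.5°/sin 64.9° = 3862 × 0.4226 = 1632.04 m/s.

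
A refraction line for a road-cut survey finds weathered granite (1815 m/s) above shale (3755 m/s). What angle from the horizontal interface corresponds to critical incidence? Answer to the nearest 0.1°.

61.1°

At critical incidence the refracted ray runs along the interface (θ₂ = 90°), so sin θ_c = V₁/V₂.
θ_c = arcsin(1815/3755) = arcsin 0.4834 = 28.90°.
Measured from the interface: 90° − 28.90° = 61.10°.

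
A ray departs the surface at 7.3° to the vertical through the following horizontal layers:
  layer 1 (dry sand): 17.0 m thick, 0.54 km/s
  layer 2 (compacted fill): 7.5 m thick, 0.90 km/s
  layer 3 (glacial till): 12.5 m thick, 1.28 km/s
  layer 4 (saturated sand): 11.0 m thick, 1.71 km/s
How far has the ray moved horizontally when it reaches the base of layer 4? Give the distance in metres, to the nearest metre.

Apply Snell's law at each interface; in layer i the horizontal offset is hᵢ·tan θᵢ.
Layer 1: θ = 7.30°; offset = 17.0·tan 7.30° = 2.178 m.
Layer 2: sin θ = 0.90·sin 7.3°/0.54 = 0.2118, θ = 12.23°; offset = 7.5·tan 12.23° = 1.625 m.
Layer 3: sin θ = 1.28·sin 7.3°/0.54 = 0.3012, θ = 17.53°; offset = 12.5·tan 17.53° = 3.948 m.
Layer 4: sin θ = 1.71·sin 7.3°/0.54 = 0.4024, θ = 23.73°; offset = 11.0·tan 23.73° = 4.835 m.
Total horizontal offset = 12.586 m.

13 m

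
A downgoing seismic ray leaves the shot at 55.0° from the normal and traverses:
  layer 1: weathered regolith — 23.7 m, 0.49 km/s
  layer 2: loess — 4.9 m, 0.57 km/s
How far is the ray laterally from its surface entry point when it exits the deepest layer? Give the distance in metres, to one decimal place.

49.2 m

Ray parameter p = sin 55.0° / 0.49 km/s = 1.6717e+00 s/km.
Layer 1: θ = 55.00°; offset = 23.7·tan 55.00° = 33.847 m.
Layer 2: sin θ = p·0.57 = 0.9529 → θ = 72.34°; offset = 4.9·tan 72.34° = 15.394 m.
Summing the layer offsets gives 49.241 m.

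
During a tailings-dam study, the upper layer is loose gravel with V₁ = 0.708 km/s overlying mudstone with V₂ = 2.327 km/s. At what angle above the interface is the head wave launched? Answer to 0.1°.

Critical incidence: sin θ_c = V₁/V₂ = 0.708/2.327 = 0.3043.
θ_c = arcsin 0.3043 = 17.71°.
Measured from the interface: 90° − 17.71° = 72.29°.

72.3°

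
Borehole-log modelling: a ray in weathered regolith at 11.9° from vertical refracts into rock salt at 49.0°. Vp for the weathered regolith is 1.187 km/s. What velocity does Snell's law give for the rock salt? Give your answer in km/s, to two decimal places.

Snell's law: sin 11.9°/V₁ = sin 49.0°/V₂.
V₂ = V₁·sin 49.0°/sin 11.9° = 1.187 × 3.6600 = 4.34 km/s.

4.34 km/s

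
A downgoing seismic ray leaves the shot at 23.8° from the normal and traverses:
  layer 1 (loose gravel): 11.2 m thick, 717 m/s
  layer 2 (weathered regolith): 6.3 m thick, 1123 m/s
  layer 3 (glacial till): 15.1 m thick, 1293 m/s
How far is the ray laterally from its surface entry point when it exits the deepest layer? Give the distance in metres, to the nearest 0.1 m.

26.1 m

p = sin θ₁/V₁ = sin 23.8°/717 = 5.6282e-04 s/m is conserved through the stack.
Layer 1: θ = 23.80°; offset = 11.2·tan 23.80° = 4.940 m.
Layer 2: sin θ = p·1123 = 0.6321 → θ = 39.20°; offset = 6.3·tan 39.20° = 5.138 m.
Layer 3: sin θ = p·1293 = 0.7277 → θ = 46.70°; offset = 15.1·tan 46.70° = 16.022 m.
Total horizontal offset = 26.100 m.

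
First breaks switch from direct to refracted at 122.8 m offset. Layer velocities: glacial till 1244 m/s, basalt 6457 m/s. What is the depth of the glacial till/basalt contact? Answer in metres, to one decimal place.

50.5 m

x_cross = 2h·√((V₂+V₁)/(V₂−V₁)) → h = x_cross / (2·√((V₂+V₁)/(V₂−V₁))).
√((V₂+V₁)/(V₂−V₁)) = √((6457+1244)/(6457−1244)) = 1.2154.
h = 122.8 / (2·1.2154) = 50.52 m.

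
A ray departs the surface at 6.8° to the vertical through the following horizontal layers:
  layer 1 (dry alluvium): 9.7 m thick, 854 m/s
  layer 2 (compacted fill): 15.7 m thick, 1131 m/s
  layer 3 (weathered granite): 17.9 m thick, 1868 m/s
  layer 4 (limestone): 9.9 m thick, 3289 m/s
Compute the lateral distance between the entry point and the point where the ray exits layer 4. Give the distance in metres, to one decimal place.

p = sin θ₁/V₁ = sin 6.8°/854 = 1.3865e-04 s/m is conserved through the stack.
Layer 1: θ = 6.80°; offset = 9.7·tan 6.80° = 1.157 m.
Layer 2: sin θ = p·1131 = 0.1568 → θ = 9.02°; offset = 15.7·tan 9.02° = 2.493 m.
Layer 3: sin θ = p·1868 = 0.2590 → θ = 15.01°; offset = 17.9·tan 15.01° = 4.800 m.
Layer 4: sin θ = p·3289 = 0.4560 → θ = 27.13°; offset = 9.9·tan 27.13° = 5.073 m.
Total horizontal offset = 13.522 m.

13.5 m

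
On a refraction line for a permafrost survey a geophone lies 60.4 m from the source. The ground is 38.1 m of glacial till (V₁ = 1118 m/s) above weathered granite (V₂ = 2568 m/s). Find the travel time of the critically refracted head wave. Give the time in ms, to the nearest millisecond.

85 ms

θ_c = arcsin(V₁/V₂) = arcsin(1118/2568) = 25.81°, cos θ_c = 0.9003.
Intercept time tᵢ = 2h cos θ_c / V₁ = 2·38.1·0.9003/1118 = 0.06136 s.
t = x/V₂ + tᵢ = 60.4/2568 + 0.06136 = 0.08488 s.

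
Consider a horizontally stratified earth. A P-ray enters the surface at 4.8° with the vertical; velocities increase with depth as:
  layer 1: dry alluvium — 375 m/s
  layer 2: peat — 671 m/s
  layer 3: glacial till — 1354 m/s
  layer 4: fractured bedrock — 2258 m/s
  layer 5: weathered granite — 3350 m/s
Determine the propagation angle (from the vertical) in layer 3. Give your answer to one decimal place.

Ray parameter p = sin 4.8° / 375 = 2.2314e-04 s/m.
sin θ_3 = p·V_3 = 2.2314e-04 × 1354 = 0.3021.
θ_3 = 17.59° from the vertical.

17.6°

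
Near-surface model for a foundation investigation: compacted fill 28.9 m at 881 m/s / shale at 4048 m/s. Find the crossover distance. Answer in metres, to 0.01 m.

θ_c = arcsin(881/4048) = 12.57°, so cos θ_c = 0.9760 and tᵢ = 2h cos θ_c/V₁ = 0.0640 s.
At crossover x/V₁ = x/V₂ + tᵢ ⇒ x = tᵢ/(1/V₁ − 1/V₂) = 0.06403/(1.1351e-03 − 2.4704e-04) = 72.11 m.

72.11 m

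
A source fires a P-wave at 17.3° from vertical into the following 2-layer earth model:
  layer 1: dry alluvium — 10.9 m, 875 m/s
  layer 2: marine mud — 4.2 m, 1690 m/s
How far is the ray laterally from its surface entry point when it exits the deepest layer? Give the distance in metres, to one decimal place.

Ray parameter p = sin 17.3° / 875 m/s = 3.3986e-04 s/m.
Layer 1: θ = 17.30°; offset = 10.9·tan 17.30° = 3.395 m.
Layer 2: sin θ = p·1690 = 0.5744 → θ = 35.05°; offset = 4.2·tan 35.05° = 2.947 m.
Summing the layer offsets gives 6.342 m.

6.3 m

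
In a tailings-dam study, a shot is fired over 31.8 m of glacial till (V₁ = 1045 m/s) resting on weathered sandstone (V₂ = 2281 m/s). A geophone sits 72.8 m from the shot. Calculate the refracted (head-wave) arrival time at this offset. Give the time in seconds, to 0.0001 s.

t = x/V₂ + 2h·√(V₂²−V₁²)/(V₁V₂).
√(V₂²−V₁²) = √(2281²−1045²) = 2027.5 m/s; delay term = 2·31.8·2027.5/(1045·2281) = 0.05410 s.
t = 72.8/2281 + 0.05410 = 0.08601 s.

0.0860 s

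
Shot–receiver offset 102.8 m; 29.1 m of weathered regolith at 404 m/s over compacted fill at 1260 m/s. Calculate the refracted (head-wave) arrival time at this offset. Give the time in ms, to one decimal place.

t = x/V₂ + 2h·√(V₂²−V₁²)/(V₁V₂).
√(V₂²−V₁²) = √(1260²−404²) = 1193.5 m/s; delay term = 2·29.1·1193.5/(404·1260) = 0.13645 s.
t = 102.8/1260 + 0.13645 = 0.21804 s.

218.0 ms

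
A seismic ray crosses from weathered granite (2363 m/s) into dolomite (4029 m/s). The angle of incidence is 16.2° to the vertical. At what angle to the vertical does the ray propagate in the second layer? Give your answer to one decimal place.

28.4°

sin θ₁/V₁ = sin θ₂/V₂ ⇒ sin θ₂ = 4029·sin 16.2°/2363 = 4029·0.2790/2363 = 0.4757.
θ₂ = sin⁻¹(0.4757) = 28.40° (from vertical).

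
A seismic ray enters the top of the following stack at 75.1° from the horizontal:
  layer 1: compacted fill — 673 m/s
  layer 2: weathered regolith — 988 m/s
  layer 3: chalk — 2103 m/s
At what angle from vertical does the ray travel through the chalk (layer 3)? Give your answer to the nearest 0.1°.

53.5°

From the normal: θ₁ = 90° − 75.1° = 14.9°.
Snell's law across each interface conserves sin θ / V, so sin θ_3 = V_3·sin θ₁/V₁.
sin θ_3 = 2103 × sin 14.9° / 673 = 0.8035.
θ_3 = 53.46° from the vertical.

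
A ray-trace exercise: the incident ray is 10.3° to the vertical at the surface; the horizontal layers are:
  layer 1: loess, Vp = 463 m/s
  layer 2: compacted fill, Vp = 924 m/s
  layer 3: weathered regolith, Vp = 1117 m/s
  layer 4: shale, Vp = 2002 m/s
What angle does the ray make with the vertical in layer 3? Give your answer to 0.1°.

Ray parameter p = sin 10.3° / 463 = 3.8618e-04 s/m.
sin θ_3 = p·V_3 = 3.8618e-04 × 1117 = 0.4314.
θ_3 = arcsin 0.4314 = 25.55°.

25.6°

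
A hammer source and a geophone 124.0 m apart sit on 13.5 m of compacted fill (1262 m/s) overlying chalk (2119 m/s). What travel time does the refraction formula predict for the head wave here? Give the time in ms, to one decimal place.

75.7 ms

t = x/V₂ + 2h·√(V₂²−V₁²)/(V₁V₂).
√(V₂²−V₁²) = √(2119²−1262²) = 1702.2 m/s; delay term = 2·13.5·1702.2/(1262·2119) = 0.01719 s.
t = 124.0/2119 + 0.01719 = 0.07570 s.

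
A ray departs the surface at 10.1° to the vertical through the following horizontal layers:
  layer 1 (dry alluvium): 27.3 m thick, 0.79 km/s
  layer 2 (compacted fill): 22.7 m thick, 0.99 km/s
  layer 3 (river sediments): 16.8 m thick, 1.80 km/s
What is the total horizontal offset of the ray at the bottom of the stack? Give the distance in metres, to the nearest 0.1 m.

p = sin θ₁/V₁ = sin 10.1°/0.79 = 2.2198e-01 s/km is conserved through the stack.
Layer 1: θ = 10.10°; offset = 27.3·tan 10.10° = 4.863 m.
Layer 2: sin θ = p·0.99 = 0.2198 → θ = 12.70°; offset = 22.7·tan 12.70° = 5.114 m.
Layer 3: sin θ = p·1.80 = 0.3996 → θ = 23.55°; offset = 16.8·tan 23.55° = 7.323 m.
Summing the layer offsets gives 17.299 m.

17.3 m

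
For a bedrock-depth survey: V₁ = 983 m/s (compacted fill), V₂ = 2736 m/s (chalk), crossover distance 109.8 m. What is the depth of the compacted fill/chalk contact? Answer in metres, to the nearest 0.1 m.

h = (x_cross/2)·√((V₂−V₁)/(V₂+V₁)).
(V₂−V₁)/(V₂+V₁) = (2736−983)/(2736+983) = 0.4714; √ = 0.6866.
h = (109.8/2)·0.6866 = 37.69 m.

37.7 m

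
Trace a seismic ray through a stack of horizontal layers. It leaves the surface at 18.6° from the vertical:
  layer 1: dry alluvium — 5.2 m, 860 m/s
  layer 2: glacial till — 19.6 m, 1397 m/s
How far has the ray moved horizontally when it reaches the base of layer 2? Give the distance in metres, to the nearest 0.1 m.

Ray parameter p = sin 18.6° / 860 m/s = 3.7088e-04 s/m.
Layer 1: θ = 18.60°; offset = 5.2·tan 18.60° = 1.750 m.
Layer 2: sin θ = p·1397 = 0.5181 → θ = 31.21°; offset = 19.6·tan 31.21° = 11.873 m.
Σ offsets = 13.623 m.

13.6 m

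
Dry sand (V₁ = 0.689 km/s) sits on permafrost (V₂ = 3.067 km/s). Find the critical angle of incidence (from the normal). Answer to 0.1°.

Critical incidence: sin θ_c = V₁/V₂ = 0.689/3.067 = 0.2246.
θ_c = arcsin 0.2246 = 12.98°.

13.0°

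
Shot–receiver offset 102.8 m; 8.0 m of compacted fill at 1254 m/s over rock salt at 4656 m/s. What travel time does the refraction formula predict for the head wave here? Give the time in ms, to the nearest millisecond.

34 ms

t = x/V₂ + 2h·√(V₂²−V₁²)/(V₁V₂).
√(V₂²−V₁²) = √(4656²−1254²) = 4484.0 m/s; delay term = 2·8.0·4484.0/(1254·4656) = 0.01229 s.
t = 102.8/4656 + 0.01229 = 0.03437 s.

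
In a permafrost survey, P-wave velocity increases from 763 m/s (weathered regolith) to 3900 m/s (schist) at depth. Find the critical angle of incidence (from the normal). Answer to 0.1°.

Critical incidence: sin θ_c = V₁/V₂ = 763/3900 = 0.1956.
θ_c = arcsin 0.1956 = 11.28°.

11.3°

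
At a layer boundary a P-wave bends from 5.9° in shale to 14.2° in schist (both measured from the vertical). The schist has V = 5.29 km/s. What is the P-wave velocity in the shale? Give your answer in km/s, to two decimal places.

sin 5.9° = 0.1028; sin 14.2° = 0.2453.
V₁ = V₂·(sin θ₁/sin θ₂) = 5.29·(0.1028/0.2453) = 2.22 km/s.

2.22 km/s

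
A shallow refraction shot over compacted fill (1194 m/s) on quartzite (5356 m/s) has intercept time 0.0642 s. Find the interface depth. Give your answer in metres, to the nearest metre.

39 m

h = tᵢ·V₁·V₂ / (2·√(V₂²−V₁²)).
√(V₂²−V₁²) = √(5356² − 1194²) = 5221.2 m/s.
h = 0.0642 s × 1194 × 5356 / (2 × 5221.2) = 39.32 m.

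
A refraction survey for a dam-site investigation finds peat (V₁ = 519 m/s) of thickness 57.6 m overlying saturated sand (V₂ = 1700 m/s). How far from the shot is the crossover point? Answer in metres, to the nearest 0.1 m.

157.9 m

x_cross = 2h·√((V₂+V₁)/(V₂−V₁)).
(V₂+V₁)/(V₂−V₁) = (1700+519)/(1700−519) = 1.8789; √ = 1.3707.
x_cross = 2·57.6·1.3707 = 157.91 m.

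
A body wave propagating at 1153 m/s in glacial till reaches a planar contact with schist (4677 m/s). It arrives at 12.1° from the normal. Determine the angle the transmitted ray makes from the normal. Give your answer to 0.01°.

sin θ₁/V₁ = sin θ₂/V₂ ⇒ sin θ₂ = 4677·sin 12.1°/1153 = 4677·0.2096/1153 = 0.8503.
θ₂ = arcsin 0.8503 = 58.24° from the normal.

58.24°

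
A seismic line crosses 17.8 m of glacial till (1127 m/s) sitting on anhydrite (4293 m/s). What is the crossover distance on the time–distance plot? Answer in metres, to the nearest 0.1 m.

46.6 m

θ_c = arcsin(1127/4293) = 15.22°, so cos θ_c = 0.9649 and tᵢ = 2h cos θ_c/V₁ = 0.0305 s.
At crossover x/V₁ = x/V₂ + tᵢ ⇒ x = tᵢ/(1/V₁ − 1/V₂) = 0.03048/(8.8731e-04 − 2.3294e-04) = 46.58 m.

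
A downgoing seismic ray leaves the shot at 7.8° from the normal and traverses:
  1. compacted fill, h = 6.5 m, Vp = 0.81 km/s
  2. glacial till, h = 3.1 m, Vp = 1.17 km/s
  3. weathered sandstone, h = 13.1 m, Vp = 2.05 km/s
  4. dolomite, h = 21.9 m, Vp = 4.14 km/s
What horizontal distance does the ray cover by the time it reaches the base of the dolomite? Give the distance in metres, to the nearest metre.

Ray parameter p = sin 7.8° / 0.81 km/s = 1.6755e-01 s/km.
Layer 1: θ = 7.80°; offset = 6.5·tan 7.80° = 0.890 m.
Layer 2: sin θ = p·1.17 = 0.1960 → θ = 11.31°; offset = 3.1·tan 11.31° = 0.620 m.
Layer 3: sin θ = p·2.05 = 0.3435 → θ = 20.09°; offset = 13.1·tan 20.09° = 4.791 m.
Layer 4: sin θ = p·4.14 = 0.6937 → θ = 43.92°; offset = 21.9·tan 43.92° = 21.090 m.
Σ offsets = 27.391 m.

27 m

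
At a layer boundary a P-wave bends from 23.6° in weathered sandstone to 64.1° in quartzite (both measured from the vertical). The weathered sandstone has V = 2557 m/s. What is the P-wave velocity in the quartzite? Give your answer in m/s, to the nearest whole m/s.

sin 23.6° = 0.4003; sin 64.1° = 0.8996.
V₂ = V₁·(sin θ₂/sin θ₁) = 2557·(0.8996/0.4003) = 5745.41 m/s.

5745 m/s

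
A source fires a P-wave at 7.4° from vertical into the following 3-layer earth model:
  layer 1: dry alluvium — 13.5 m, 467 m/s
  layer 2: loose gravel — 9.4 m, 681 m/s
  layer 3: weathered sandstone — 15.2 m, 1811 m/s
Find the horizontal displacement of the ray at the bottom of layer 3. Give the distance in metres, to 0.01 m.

Ray parameter p = sin 7.4° / 467 m/s = 2.7579e-04 s/m.
Layer 1: θ = 7.40°; offset = 13.5·tan 7.40° = 1.7533 m.
Layer 2: sin θ = p·681 = 0.1878 → θ = 10.83°; offset = 9.4·tan 10.83° = 1.7975 m.
Layer 3: sin θ = p·1811 = 0.4995 → θ = 29.96°; offset = 15.2·tan 29.96° = 8.7631 m.
Total horizontal offset = 12.3139 m.

12.31 m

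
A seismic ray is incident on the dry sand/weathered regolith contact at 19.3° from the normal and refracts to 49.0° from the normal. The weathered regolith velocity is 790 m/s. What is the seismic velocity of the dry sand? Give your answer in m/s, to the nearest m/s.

sin 19.3° = 0.3305; sin 49.0° = 0.7547.
V₁ = V₂·(sin θ₁/sin θ₂) = 790·(0.3305/0.7547) = 345.97 m/s.

346 m/s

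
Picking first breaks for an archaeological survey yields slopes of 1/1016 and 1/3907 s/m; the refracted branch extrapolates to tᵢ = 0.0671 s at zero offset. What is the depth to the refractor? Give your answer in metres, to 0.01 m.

35.30 m

h = tᵢ·V₁·V₂ / (2·√(V₂²−V₁²)).
√(V₂²−V₁²) = √(3907² − 1016²) = 3772.6 m/s.
h = 0.0671 s × 1016 × 3907 / (2 × 3772.6) = 35.30 m.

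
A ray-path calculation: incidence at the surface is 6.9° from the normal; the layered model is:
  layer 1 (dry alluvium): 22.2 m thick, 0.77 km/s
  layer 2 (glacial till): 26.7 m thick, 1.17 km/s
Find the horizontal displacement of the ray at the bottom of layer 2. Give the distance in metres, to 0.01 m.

7.64 m

Apply Snell's law at each interface; in layer i the horizontal offset is hᵢ·tan θᵢ.
Layer 1: θ = 6.90°; offset = 22.2·tan 6.90° = 2.6865 m.
Layer 2: sin θ = 1.17·sin 6.9°/0.77 = 0.1825, θ = 10.52°; offset = 26.7·tan 10.52° = 4.9573 m.
Total horizontal offset = 7.6438 m.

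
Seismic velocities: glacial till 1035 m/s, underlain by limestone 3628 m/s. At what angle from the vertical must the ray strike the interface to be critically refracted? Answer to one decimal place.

16.6°

Critical incidence: sin θ_c = V₁/V₂ = 1035/3628 = 0.2853.
θ_c = arcsin 0.2853 = 16.58°.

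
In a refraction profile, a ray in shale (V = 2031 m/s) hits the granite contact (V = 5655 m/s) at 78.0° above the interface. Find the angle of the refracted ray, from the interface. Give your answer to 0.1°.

Convert to the normal: θ₁ = 90° − 78.0° = 12.0°.
Snell's law: sin θ₂ = (V₂/V₁)·sin θ₁ = (5655/2031)·sin 12.0° = 0.5789.
θ₂ = arcsin 0.5789 = 35.37° from the normal.
From the interface: 90° − 35.37° = 54.63°.

54.6°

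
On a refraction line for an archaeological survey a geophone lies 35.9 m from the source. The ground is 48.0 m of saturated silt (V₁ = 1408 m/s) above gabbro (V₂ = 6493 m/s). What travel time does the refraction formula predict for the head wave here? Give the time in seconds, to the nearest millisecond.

θ_c = arcsin(V₁/V₂) = arcsin(1408/6493) = 12.52°, cos θ_c = 0.9762.
Intercept time tᵢ = 2h cos θ_c / V₁ = 2·48.0·0.9762/1408 = 0.06656 s.
t = x/V₂ + tᵢ = 35.9/6493 + 0.06656 = 0.07209 s.

0.072 s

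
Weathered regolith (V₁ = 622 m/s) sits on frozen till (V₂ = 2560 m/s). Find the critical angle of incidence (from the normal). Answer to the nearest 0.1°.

Critical incidence: sin θ_c = V₁/V₂ = 622/2560 = 0.2430.
θ_c = arcsin 0.2430 = 14.06°.

14.1°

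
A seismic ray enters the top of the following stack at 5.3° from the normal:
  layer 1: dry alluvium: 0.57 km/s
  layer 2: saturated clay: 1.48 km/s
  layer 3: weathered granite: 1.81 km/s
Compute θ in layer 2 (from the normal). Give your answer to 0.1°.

Snell's law across each interface conserves sin θ / V, so sin θ_2 = V_2·sin θ₁/V₁.
sin θ_2 = 1.48 × sin 5.3° / 0.57 = 0.2398.
θ_2 = 13.88° from the vertical.

13.9°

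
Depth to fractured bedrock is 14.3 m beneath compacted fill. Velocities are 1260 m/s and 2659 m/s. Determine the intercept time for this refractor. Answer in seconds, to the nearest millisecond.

0.020 s

θ_c = arcsin(V₁/V₂) = arcsin(1260/2659) = 28.29°; cos θ_c = 0.8806.
tᵢ = 2h·cos θ_c / V₁ = 2·14.3·0.8806 / 1260 = 0.01999 s.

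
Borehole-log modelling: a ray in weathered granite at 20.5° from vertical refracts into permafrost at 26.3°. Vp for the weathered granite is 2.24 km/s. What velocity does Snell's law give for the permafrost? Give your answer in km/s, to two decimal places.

2.83 km/s

Snell's law: sin 20.5°/V₁ = sin 26.3°/V₂.
V₂ = V₁·sin 26.3°/sin 20.5° = 2.24 × 1.2652 = 2.83 km/s.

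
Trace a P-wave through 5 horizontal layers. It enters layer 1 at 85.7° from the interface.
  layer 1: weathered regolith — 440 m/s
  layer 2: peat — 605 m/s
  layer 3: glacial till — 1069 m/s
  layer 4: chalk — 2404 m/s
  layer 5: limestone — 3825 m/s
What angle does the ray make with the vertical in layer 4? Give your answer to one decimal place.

24.2°

From the normal: θ₁ = 90° − 85.7° = 4.3°.
Ray parameter p = sin 4.3° / 440 = 1.7041e-04 s/m.
sin θ_4 = p·V_4 = 1.7041e-04 × 2404 = 0.4097.
θ_4 = 24.18° from the vertical.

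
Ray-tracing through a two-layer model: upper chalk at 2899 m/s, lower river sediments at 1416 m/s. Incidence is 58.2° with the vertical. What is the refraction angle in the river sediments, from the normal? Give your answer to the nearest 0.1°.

Snell's law: sin θ₂ = (V₂/V₁)·sin θ₁ = (1416/2899)·sin 58.2° = 0.4151.
θ₂ = arcsin 0.4151 = 24.53° from the normal.

24.5°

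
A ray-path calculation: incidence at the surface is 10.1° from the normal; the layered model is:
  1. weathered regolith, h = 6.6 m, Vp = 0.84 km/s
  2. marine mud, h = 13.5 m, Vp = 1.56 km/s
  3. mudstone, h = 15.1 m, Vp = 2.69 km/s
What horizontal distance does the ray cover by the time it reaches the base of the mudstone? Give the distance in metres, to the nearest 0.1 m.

16.1 m

Apply Snell's law at each interface; in layer i the horizontal offset is hᵢ·tan θᵢ.
Layer 1: θ = 10.10°; offset = 6.6·tan 10.10° = 1.176 m.
Layer 2: sin θ = 1.56·sin 10.1°/0.84 = 0.3257, θ = 19.01°; offset = 13.5·tan 19.01° = 4.650 m.
Layer 3: sin θ = 2.69·sin 10.1°/0.84 = 0.5616, θ = 34.17°; offset = 15.1·tan 34.17° = 10.249 m.
Total horizontal offset = 16.075 m.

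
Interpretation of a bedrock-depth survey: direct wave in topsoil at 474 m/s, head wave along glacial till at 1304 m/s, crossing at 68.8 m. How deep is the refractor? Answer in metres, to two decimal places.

x_cross = 2h·√((V₂+V₁)/(V₂−V₁)) → h = x_cross / (2·√((V₂+V₁)/(V₂−V₁))).
√((V₂+V₁)/(V₂−V₁)) = √((1304+474)/(1304−474)) = 1.4636.
h = 68.8 / (2·1.4636) = 23.50 m.

23.50 m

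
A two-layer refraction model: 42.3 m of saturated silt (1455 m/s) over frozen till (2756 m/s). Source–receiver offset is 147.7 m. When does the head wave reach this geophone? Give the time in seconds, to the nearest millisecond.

0.103 s

t = x/V₂ + 2h·√(V₂²−V₁²)/(V₁V₂).
√(V₂²−V₁²) = √(2756²−1455²) = 2340.6 m/s; delay term = 2·42.3·2340.6/(1455·2756) = 0.04938 s.
t = 147.7/2756 + 0.04938 = 0.10297 s.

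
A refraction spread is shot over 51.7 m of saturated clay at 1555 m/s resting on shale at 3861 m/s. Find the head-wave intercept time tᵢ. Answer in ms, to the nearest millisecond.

61 ms

tᵢ = 2h·√(V₂²−V₁²)/(V₁V₂).
√(V₂²−V₁²) = √(3861²−1555²) = 3534.0 m/s.
tᵢ = 2·51.7·3534.0/(1555·3861) = 0.06086 s.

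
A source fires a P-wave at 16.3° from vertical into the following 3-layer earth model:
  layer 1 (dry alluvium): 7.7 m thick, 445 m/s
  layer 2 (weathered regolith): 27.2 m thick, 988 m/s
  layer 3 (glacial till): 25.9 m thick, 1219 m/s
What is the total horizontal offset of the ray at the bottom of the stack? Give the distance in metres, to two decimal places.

Apply Snell's law at each interface; in layer i the horizontal offset is hᵢ·tan θᵢ.
Layer 1: θ = 16.30°; offset = 7.7·tan 16.30° = 2.2516 m.
Layer 2: sin θ = 988·sin 16.3°/445 = 0.6231, θ = 38.55°; offset = 27.2·tan 38.55° = 21.6716 m.
Layer 3: sin θ = 1219·sin 16.3°/445 = 0.7688, θ = 50.25°; offset = 25.9·tan 50.25° = 31.1409 m.
Σ offsets = 55.0641 m.

55.06 m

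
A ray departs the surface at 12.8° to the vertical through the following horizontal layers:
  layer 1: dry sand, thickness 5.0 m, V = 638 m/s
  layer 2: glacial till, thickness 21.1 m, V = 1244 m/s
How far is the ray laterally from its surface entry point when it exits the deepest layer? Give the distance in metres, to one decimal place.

Ray parameter p = sin 12.8° / 638 m/s = 3.4725e-04 s/m.
Layer 1: θ = 12.80°; offset = 5.0·tan 12.80° = 1.136 m.
Layer 2: sin θ = p·1244 = 0.4320 → θ = 25.59°; offset = 21.1·tan 25.59° = 10.107 m.
Σ offsets = 11.242 m.

11.2 m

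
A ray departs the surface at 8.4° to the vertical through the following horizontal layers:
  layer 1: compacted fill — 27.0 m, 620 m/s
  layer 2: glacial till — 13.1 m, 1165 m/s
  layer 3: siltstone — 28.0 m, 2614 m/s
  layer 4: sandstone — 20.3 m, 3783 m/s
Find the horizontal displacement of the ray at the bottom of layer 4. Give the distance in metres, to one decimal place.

69.5 m

p = sin θ₁/V₁ = sin 8.4°/620 = 2.3562e-04 s/m is conserved through the stack.
Layer 1: θ = 8.40°; offset = 27.0·tan 8.40° = 3.987 m.
Layer 2: sin θ = p·1165 = 0.2745 → θ = 15.93°; offset = 13.1·tan 15.93° = 3.740 m.
Layer 3: sin θ = p·2614 = 0.6159 → θ = 38.02°; offset = 28.0·tan 38.02° = 21.890 m.
Layer 4: sin θ = p·3783 = 0.8913 → θ = 63.04°; offset = 20.3·tan 63.04° = 39.914 m.
Total horizontal offset = 69.530 m.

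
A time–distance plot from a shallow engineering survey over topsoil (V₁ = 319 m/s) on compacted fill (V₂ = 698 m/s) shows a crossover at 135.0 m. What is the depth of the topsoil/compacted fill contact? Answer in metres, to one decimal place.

41.2 m

x_cross = 2h·√((V₂+V₁)/(V₂−V₁)) → h = x_cross / (2·√((V₂+V₁)/(V₂−V₁))).
√((V₂+V₁)/(V₂−V₁)) = √((698+319)/(698−319)) = 1.6381.
h = 135.0 / (2·1.6381) = 41.21 m.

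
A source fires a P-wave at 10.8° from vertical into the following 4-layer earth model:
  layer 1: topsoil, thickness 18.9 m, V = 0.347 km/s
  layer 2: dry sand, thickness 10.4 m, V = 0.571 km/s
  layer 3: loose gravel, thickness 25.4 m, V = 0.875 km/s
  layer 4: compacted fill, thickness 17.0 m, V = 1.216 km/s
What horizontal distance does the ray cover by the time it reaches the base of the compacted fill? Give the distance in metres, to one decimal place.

Apply Snell's law at each interface; in layer i the horizontal offset is hᵢ·tan θᵢ.
Layer 1: θ = 10.80°; offset = 18.9·tan 10.80° = 3.605 m.
Layer 2: sin θ = 0.571·sin 10.8°/0.347 = 0.3083, θ = 17.96°; offset = 10.4·tan 17.96° = 3.371 m.
Layer 3: sin θ = 0.875·sin 10.8°/0.347 = 0.4725, θ = 28.20°; offset = 25.4·tan 28.20° = 13.618 m.
Layer 4: sin θ = 1.216·sin 10.8°/0.347 = 0.6566, θ = 41.04°; offset = 17.0·tan 41.04° = 14.801 m.
Σ offsets = 35.395 m.

35.4 m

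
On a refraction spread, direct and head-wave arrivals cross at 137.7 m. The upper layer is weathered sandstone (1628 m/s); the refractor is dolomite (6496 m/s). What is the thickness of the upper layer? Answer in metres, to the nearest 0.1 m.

53.3 m

x_cross = 2h·√((V₂+V₁)/(V₂−V₁)) → h = x_cross / (2·√((V₂+V₁)/(V₂−V₁))).
√((V₂+V₁)/(V₂−V₁)) = √((6496+1628)/(6496−1628)) = 1.2918.
h = 137.7 / (2·1.2918) = 53.30 m.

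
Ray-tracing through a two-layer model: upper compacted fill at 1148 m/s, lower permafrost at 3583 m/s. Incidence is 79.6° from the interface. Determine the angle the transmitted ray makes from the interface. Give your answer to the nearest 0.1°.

55.7°

Convert to the normal: θ₁ = 90° − 79.6° = 10.4°.
Snell's law: sin θ₂ = (V₂/V₁)·sin θ₁ = (3583/1148)·sin 10.4° = 0.5634.
θ₂ = sin⁻¹(0.5634) = 34.29° (from vertical).
From the interface: 90° − 34.29° = 55.71°.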